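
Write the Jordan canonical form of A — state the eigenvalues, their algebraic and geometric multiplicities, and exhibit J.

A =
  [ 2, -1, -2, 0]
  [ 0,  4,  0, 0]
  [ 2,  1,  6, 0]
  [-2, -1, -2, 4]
J_2(4) ⊕ J_1(4) ⊕ J_1(4)

The characteristic polynomial is
  det(x·I − A) = x^4 - 16*x^3 + 96*x^2 - 256*x + 256 = (x - 4)^4

Eigenvalues and multiplicities (the geometric multiplicity of λ is n − rank(A − λI), which equals the number of Jordan blocks for λ):
  λ = 4: algebraic multiplicity = 4, geometric multiplicity = 3

Determining the block sizes for each eigenvalue:
  λ = 4: 3 blocks summing to 4 forces exactly one block of size 2 and the rest size 1 → block sizes [2, 1, 1]

Assembling the blocks gives a Jordan form
J =
  [4, 1, 0, 0]
  [0, 4, 0, 0]
  [0, 0, 4, 0]
  [0, 0, 0, 4]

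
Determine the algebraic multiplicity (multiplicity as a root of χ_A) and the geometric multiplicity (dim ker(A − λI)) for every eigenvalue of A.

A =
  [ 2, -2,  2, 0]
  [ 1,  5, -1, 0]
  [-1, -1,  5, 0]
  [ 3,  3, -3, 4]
λ = 4: alg = 4, geom = 3

Step 1 — factor the characteristic polynomial to read off the algebraic multiplicities:
  χ_A(x) = (x - 4)^4

Step 2 — compute geometric multiplicities via the rank-nullity identity g(λ) = n − rank(A − λI):
  rank(A − (4)·I) = 1, so dim ker(A − (4)·I) = n − 1 = 3

Summary:
  λ = 4: algebraic multiplicity = 4, geometric multiplicity = 3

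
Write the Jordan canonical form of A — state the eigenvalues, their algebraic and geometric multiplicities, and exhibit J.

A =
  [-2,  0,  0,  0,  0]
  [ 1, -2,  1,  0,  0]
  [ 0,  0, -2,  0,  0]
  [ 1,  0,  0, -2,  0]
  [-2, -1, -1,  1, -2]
J_3(-2) ⊕ J_2(-2)

The characteristic polynomial is
  det(x·I − A) = x^5 + 10*x^4 + 40*x^3 + 80*x^2 + 80*x + 32 = (x + 2)^5

Eigenvalues and multiplicities (the geometric multiplicity of λ is n − rank(A − λI), which equals the number of Jordan blocks for λ):
  λ = -2: algebraic multiplicity = 5, geometric multiplicity = 2

Determining the block sizes for each eigenvalue:
  λ = -2: with am = 5 and gm = 2, the partition is not yet determined (e.g. several partitions of 5 into 2 parts exist). Let N = A − (-2)·I. Computing rank(N^1) = 3, rank(N^2) = 1, rank(N^3) = 0; the number of blocks of size ≥ j is rank(N^{j−1}) − rank(N^j), giving [2, 2, 1]. So we have 1 block(s) of size 3, 1 block(s) of size 2 → block sizes [3, 2]

Assembling the blocks gives a Jordan form
J =
  [-2,  1,  0,  0,  0]
  [ 0, -2,  1,  0,  0]
  [ 0,  0, -2,  0,  0]
  [ 0,  0,  0, -2,  1]
  [ 0,  0,  0,  0, -2]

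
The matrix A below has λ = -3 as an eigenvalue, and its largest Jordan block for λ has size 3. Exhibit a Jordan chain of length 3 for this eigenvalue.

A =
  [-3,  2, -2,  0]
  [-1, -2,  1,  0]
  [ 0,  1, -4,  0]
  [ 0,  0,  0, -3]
A Jordan chain for λ = -3 of length 3:
v_1 = (-2, -1, -1, 0)ᵀ
v_2 = (0, -1, 0, 0)ᵀ
v_3 = (1, 0, 0, 0)ᵀ

Let N = A − (-3)·I. We want v_3 with N^3 v_3 = 0 but N^2 v_3 ≠ 0; then v_{j-1} := N · v_j for j = 3, …, 2.

Pick v_3 = (1, 0, 0, 0)ᵀ.
Then v_2 = N · v_3 = (0, -1, 0, 0)ᵀ.
Then v_1 = N · v_2 = (-2, -1, -1, 0)ᵀ.

Sanity check: (A − (-3)·I) v_1 = (0, 0, 0, 0)ᵀ = 0. ✓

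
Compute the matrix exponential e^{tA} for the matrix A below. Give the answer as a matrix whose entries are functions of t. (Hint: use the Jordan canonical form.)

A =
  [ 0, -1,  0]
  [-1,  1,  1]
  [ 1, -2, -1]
e^{tA} =
  [t^2/2 + 1, -t^2/2 - t, -t^2/2]
  [-t, t + 1, t]
  [t^2/2 + t, -t^2/2 - 2*t, -t^2/2 - t + 1]

Strategy: write A = P · J · P⁻¹ where J is a Jordan canonical form, so e^{tA} = P · e^{tJ} · P⁻¹, and e^{tJ} can be computed block-by-block.

A has Jordan form
J =
  [0, 1, 0]
  [0, 0, 1]
  [0, 0, 0]
(up to reordering of blocks).

Per-block formulas:
  For a 3×3 Jordan block J_3(0): exp(t · J_3(0)) = e^(0t)·(I + t·N + (t^2/2)·N^2), where N is the 3×3 nilpotent shift.

After assembling e^{tJ} and conjugating by P, we get:

e^{tA} =
  [t^2/2 + 1, -t^2/2 - t, -t^2/2]
  [-t, t + 1, t]
  [t^2/2 + t, -t^2/2 - 2*t, -t^2/2 - t + 1]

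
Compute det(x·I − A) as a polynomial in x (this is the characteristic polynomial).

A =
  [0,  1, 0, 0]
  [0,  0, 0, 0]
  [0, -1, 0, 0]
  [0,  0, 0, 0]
x^4

Expanding det(x·I − A) (e.g. by cofactor expansion or by noting that A is similar to its Jordan form J, which has the same characteristic polynomial as A) gives
  χ_A(x) = x^4
which factors as x^4. The eigenvalues (with algebraic multiplicities) are λ = 0 with multiplicity 4.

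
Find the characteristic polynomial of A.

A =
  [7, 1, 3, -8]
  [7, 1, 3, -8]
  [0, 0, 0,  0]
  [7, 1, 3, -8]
x^4

Expanding det(x·I − A) (e.g. by cofactor expansion or by noting that A is similar to its Jordan form J, which has the same characteristic polynomial as A) gives
  χ_A(x) = x^4
which factors as x^4. The eigenvalues (with algebraic multiplicities) are λ = 0 with multiplicity 4.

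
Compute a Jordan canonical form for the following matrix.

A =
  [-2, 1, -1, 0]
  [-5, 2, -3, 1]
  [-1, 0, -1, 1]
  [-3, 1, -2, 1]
J_2(0) ⊕ J_2(0)

The characteristic polynomial is
  det(x·I − A) = x^4

Eigenvalues and multiplicities (the geometric multiplicity of λ is n − rank(A − λI), which equals the number of Jordan blocks for λ):
  λ = 0: algebraic multiplicity = 4, geometric multiplicity = 2

Determining the block sizes for each eigenvalue:
  λ = 0: with am = 4 and gm = 2, the partition is not yet determined (e.g. several partitions of 4 into 2 parts exist). Let N = A − (0)·I. Computing rank(N^1) = 2, rank(N^2) = 0; the number of blocks of size ≥ j is rank(N^{j−1}) − rank(N^j), giving [2, 2]. So we have 2 block(s) of size 2 → block sizes [2, 2]

Assembling the blocks gives a Jordan form
J =
  [0, 1, 0, 0]
  [0, 0, 0, 0]
  [0, 0, 0, 1]
  [0, 0, 0, 0]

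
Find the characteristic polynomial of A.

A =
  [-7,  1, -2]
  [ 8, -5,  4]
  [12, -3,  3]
x^3 + 9*x^2 + 27*x + 27

Expanding det(x·I − A) (e.g. by cofactor expansion or by noting that A is similar to its Jordan form J, which has the same characteristic polynomial as A) gives
  χ_A(x) = x^3 + 9*x^2 + 27*x + 27
which factors as (x + 3)^3. The eigenvalues (with algebraic multiplicities) are λ = -3 with multiplicity 3.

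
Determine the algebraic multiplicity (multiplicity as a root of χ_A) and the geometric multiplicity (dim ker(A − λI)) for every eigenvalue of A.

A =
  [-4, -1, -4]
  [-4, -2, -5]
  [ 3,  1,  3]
λ = -1: alg = 3, geom = 1

Step 1 — factor the characteristic polynomial to read off the algebraic multiplicities:
  χ_A(x) = (x + 1)^3

Step 2 — compute geometric multiplicities via the rank-nullity identity g(λ) = n − rank(A − λI):
  rank(A − (-1)·I) = 2, so dim ker(A − (-1)·I) = n − 2 = 1

Summary:
  λ = -1: algebraic multiplicity = 3, geometric multiplicity = 1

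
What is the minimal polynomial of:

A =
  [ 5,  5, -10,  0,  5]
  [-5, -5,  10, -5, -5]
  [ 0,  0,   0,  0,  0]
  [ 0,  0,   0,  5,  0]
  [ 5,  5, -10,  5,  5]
x^2 - 5*x

The characteristic polynomial is χ_A(x) = x^3*(x - 5)^2, so the eigenvalues are known. The minimal polynomial is
  m_A(x) = Π_λ (x − λ)^{k_λ}
where k_λ is the size of the *largest* Jordan block for λ (equivalently, the smallest k with (A − λI)^k v = 0 for every generalised eigenvector v of λ).

  λ = 0: largest Jordan block has size 1, contributing (x − 0)
  λ = 5: largest Jordan block has size 1, contributing (x − 5)

So m_A(x) = x*(x - 5) = x^2 - 5*x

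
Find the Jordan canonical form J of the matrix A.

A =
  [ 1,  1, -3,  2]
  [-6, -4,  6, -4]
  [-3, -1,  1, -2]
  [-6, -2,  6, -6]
J_2(-2) ⊕ J_1(-2) ⊕ J_1(-2)

The characteristic polynomial is
  det(x·I − A) = x^4 + 8*x^3 + 24*x^2 + 32*x + 16 = (x + 2)^4

Eigenvalues and multiplicities (the geometric multiplicity of λ is n − rank(A − λI), which equals the number of Jordan blocks for λ):
  λ = -2: algebraic multiplicity = 4, geometric multiplicity = 3

Determining the block sizes for each eigenvalue:
  λ = -2: 3 blocks summing to 4 forces exactly one block of size 2 and the rest size 1 → block sizes [2, 1, 1]

Assembling the blocks gives a Jordan form
J =
  [-2,  1,  0,  0]
  [ 0, -2,  0,  0]
  [ 0,  0, -2,  0]
  [ 0,  0,  0, -2]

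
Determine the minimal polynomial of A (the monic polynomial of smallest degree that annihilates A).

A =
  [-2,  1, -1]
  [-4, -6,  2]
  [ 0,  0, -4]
x^2 + 8*x + 16

The characteristic polynomial is χ_A(x) = (x + 4)^3, so the eigenvalues are known. The minimal polynomial is
  m_A(x) = Π_λ (x − λ)^{k_λ}
where k_λ is the size of the *largest* Jordan block for λ (equivalently, the smallest k with (A − λI)^k v = 0 for every generalised eigenvector v of λ).

  λ = -4: largest Jordan block has size 2, contributing (x + 4)^2

So m_A(x) = (x + 4)^2 = x^2 + 8*x + 16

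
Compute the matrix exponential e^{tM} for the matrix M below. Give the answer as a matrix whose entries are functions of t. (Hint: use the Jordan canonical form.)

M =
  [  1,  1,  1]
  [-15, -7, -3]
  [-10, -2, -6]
e^{tM} =
  [5*t*exp(-4*t) + exp(-4*t), t*exp(-4*t), t*exp(-4*t)]
  [-15*t*exp(-4*t), -3*t*exp(-4*t) + exp(-4*t), -3*t*exp(-4*t)]
  [-10*t*exp(-4*t), -2*t*exp(-4*t), -2*t*exp(-4*t) + exp(-4*t)]

Strategy: write M = P · J · P⁻¹ where J is a Jordan canonical form, so e^{tM} = P · e^{tJ} · P⁻¹, and e^{tJ} can be computed block-by-block.

M has Jordan form
J =
  [-4,  1,  0]
  [ 0, -4,  0]
  [ 0,  0, -4]
(up to reordering of blocks).

Per-block formulas:
  For a 2×2 Jordan block J_2(-4): exp(t · J_2(-4)) = e^(-4t)·(I + t·N), where N is the 2×2 nilpotent shift.
  For a 1×1 block at λ = -4: exp(t · [-4]) = [e^(-4t)].

After assembling e^{tJ} and conjugating by P, we get:

e^{tM} =
  [5*t*exp(-4*t) + exp(-4*t), t*exp(-4*t), t*exp(-4*t)]
  [-15*t*exp(-4*t), -3*t*exp(-4*t) + exp(-4*t), -3*t*exp(-4*t)]
  [-10*t*exp(-4*t), -2*t*exp(-4*t), -2*t*exp(-4*t) + exp(-4*t)]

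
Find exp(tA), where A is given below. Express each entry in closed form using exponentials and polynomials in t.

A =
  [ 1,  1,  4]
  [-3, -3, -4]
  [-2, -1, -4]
e^{tA} =
  [-t^2*exp(-2*t) + 3*t*exp(-2*t) + exp(-2*t), -t^2*exp(-2*t) + t*exp(-2*t), 4*t*exp(-2*t)]
  [t^2*exp(-2*t) - 3*t*exp(-2*t), t^2*exp(-2*t) - t*exp(-2*t) + exp(-2*t), -4*t*exp(-2*t)]
  [t^2*exp(-2*t)/2 - 2*t*exp(-2*t), t^2*exp(-2*t)/2 - t*exp(-2*t), -2*t*exp(-2*t) + exp(-2*t)]

Strategy: write A = P · J · P⁻¹ where J is a Jordan canonical form, so e^{tA} = P · e^{tJ} · P⁻¹, and e^{tJ} can be computed block-by-block.

A has Jordan form
J =
  [-2,  1,  0]
  [ 0, -2,  1]
  [ 0,  0, -2]
(up to reordering of blocks).

Per-block formulas:
  For a 3×3 Jordan block J_3(-2): exp(t · J_3(-2)) = e^(-2t)·(I + t·N + (t^2/2)·N^2), where N is the 3×3 nilpotent shift.

After assembling e^{tJ} and conjugating by P, we get:

e^{tA} =
  [-t^2*exp(-2*t) + 3*t*exp(-2*t) + exp(-2*t), -t^2*exp(-2*t) + t*exp(-2*t), 4*t*exp(-2*t)]
  [t^2*exp(-2*t) - 3*t*exp(-2*t), t^2*exp(-2*t) - t*exp(-2*t) + exp(-2*t), -4*t*exp(-2*t)]
  [t^2*exp(-2*t)/2 - 2*t*exp(-2*t), t^2*exp(-2*t)/2 - t*exp(-2*t), -2*t*exp(-2*t) + exp(-2*t)]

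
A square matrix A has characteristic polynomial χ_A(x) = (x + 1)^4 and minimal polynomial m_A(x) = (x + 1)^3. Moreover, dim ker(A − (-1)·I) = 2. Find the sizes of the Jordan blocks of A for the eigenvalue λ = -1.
Block sizes for λ = -1: [3, 1]

Step 1 — from the characteristic polynomial, algebraic multiplicity of λ = -1 is 4. From dim ker(A − (-1)·I) = 2, there are exactly 2 Jordan blocks for λ = -1.
Step 2 — from the minimal polynomial, the factor (x + 1)^3 tells us the largest block for λ = -1 has size 3.
Step 3 — with total size 4, 2 blocks, and largest block 3, the block sizes (in nonincreasing order) are [3, 1].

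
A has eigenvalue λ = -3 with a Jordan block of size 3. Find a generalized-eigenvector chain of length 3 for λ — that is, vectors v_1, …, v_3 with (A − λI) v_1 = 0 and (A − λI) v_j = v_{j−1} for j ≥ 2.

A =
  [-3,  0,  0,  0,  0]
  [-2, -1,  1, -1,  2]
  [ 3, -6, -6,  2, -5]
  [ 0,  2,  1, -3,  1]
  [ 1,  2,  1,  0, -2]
A Jordan chain for λ = -3 of length 3:
v_1 = (0, 1, -2, 0, 0)ᵀ
v_2 = (0, -2, 3, 0, 1)ᵀ
v_3 = (1, 0, 0, 0, 0)ᵀ

Let N = A − (-3)·I. We want v_3 with N^3 v_3 = 0 but N^2 v_3 ≠ 0; then v_{j-1} := N · v_j for j = 3, …, 2.

Pick v_3 = (1, 0, 0, 0, 0)ᵀ.
Then v_2 = N · v_3 = (0, -2, 3, 0, 1)ᵀ.
Then v_1 = N · v_2 = (0, 1, -2, 0, 0)ᵀ.

Sanity check: (A − (-3)·I) v_1 = (0, 0, 0, 0, 0)ᵀ = 0. ✓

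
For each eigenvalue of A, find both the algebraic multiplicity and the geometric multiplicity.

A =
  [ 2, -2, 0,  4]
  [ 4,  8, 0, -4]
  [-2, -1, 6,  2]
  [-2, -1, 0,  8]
λ = 6: alg = 4, geom = 3

Step 1 — factor the characteristic polynomial to read off the algebraic multiplicities:
  χ_A(x) = (x - 6)^4

Step 2 — compute geometric multiplicities via the rank-nullity identity g(λ) = n − rank(A − λI):
  rank(A − (6)·I) = 1, so dim ker(A − (6)·I) = n − 1 = 3

Summary:
  λ = 6: algebraic multiplicity = 4, geometric multiplicity = 3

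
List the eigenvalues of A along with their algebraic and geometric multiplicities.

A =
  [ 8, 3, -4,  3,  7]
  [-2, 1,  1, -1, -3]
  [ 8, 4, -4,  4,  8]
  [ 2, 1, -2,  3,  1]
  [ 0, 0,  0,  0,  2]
λ = 2: alg = 5, geom = 3

Step 1 — factor the characteristic polynomial to read off the algebraic multiplicities:
  χ_A(x) = (x - 2)^5

Step 2 — compute geometric multiplicities via the rank-nullity identity g(λ) = n − rank(A − λI):
  rank(A − (2)·I) = 2, so dim ker(A − (2)·I) = n − 2 = 3

Summary:
  λ = 2: algebraic multiplicity = 5, geometric multiplicity = 3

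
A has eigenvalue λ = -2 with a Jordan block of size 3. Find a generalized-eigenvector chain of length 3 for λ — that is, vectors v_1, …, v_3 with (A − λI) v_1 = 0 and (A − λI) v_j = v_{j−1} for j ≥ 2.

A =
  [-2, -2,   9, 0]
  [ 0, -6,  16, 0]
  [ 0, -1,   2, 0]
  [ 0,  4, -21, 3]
A Jordan chain for λ = -2 of length 3:
v_1 = (-1, 0, 0, 0)ᵀ
v_2 = (-1, -4, -1, -1)ᵀ
v_3 = (0, 5, 1, 0)ᵀ

Let N = A − (-2)·I. We want v_3 with N^3 v_3 = 0 but N^2 v_3 ≠ 0; then v_{j-1} := N · v_j for j = 3, …, 2.

Pick v_3 = (0, 5, 1, 0)ᵀ.
Then v_2 = N · v_3 = (-1, -4, -1, -1)ᵀ.
Then v_1 = N · v_2 = (-1, 0, 0, 0)ᵀ.

Sanity check: (A − (-2)·I) v_1 = (0, 0, 0, 0)ᵀ = 0. ✓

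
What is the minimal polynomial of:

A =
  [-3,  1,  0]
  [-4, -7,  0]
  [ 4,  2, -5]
x^2 + 10*x + 25

The characteristic polynomial is χ_A(x) = (x + 5)^3, so the eigenvalues are known. The minimal polynomial is
  m_A(x) = Π_λ (x − λ)^{k_λ}
where k_λ is the size of the *largest* Jordan block for λ (equivalently, the smallest k with (A − λI)^k v = 0 for every generalised eigenvector v of λ).

  λ = -5: largest Jordan block has size 2, contributing (x + 5)^2

So m_A(x) = (x + 5)^2 = x^2 + 10*x + 25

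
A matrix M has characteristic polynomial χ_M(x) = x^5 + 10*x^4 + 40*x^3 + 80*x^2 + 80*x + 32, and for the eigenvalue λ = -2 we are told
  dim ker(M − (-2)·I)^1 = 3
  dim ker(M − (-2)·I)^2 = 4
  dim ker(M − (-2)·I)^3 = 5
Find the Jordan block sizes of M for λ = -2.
Block sizes for λ = -2: [3, 1, 1]

From the dimensions of kernels of powers, the number of Jordan blocks of size at least j is d_j − d_{j−1} where d_j = dim ker(N^j) (with d_0 = 0). Computing the differences gives [3, 1, 1].
The number of blocks of size exactly k is (#blocks of size ≥ k) − (#blocks of size ≥ k + 1), so the partition is: 2 block(s) of size 1, 1 block(s) of size 3.
In nonincreasing order the block sizes are [3, 1, 1].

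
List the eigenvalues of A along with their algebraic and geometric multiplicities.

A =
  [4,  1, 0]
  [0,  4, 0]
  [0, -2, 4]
λ = 4: alg = 3, geom = 2

Step 1 — factor the characteristic polynomial to read off the algebraic multiplicities:
  χ_A(x) = (x - 4)^3

Step 2 — compute geometric multiplicities via the rank-nullity identity g(λ) = n − rank(A − λI):
  rank(A − (4)·I) = 1, so dim ker(A − (4)·I) = n − 1 = 2

Summary:
  λ = 4: algebraic multiplicity = 3, geometric multiplicity = 2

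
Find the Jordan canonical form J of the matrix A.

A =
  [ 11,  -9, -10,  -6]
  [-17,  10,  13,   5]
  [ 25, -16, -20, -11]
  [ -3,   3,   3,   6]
J_2(-1) ⊕ J_1(3) ⊕ J_1(6)

The characteristic polynomial is
  det(x·I − A) = x^4 - 7*x^3 + x^2 + 27*x + 18 = (x - 6)*(x - 3)*(x + 1)^2

Eigenvalues and multiplicities (the geometric multiplicity of λ is n − rank(A − λI), which equals the number of Jordan blocks for λ):
  λ = -1: algebraic multiplicity = 2, geometric multiplicity = 1
  λ = 3: algebraic multiplicity = 1, geometric multiplicity = 1
  λ = 6: algebraic multiplicity = 1, geometric multiplicity = 1

Determining the block sizes for each eigenvalue:
  λ = -1: one block (gm = 1), so the single block has size am = 2 → block sizes [2]
  λ = 3: one block (gm = 1), so the single block has size am = 1 → block sizes [1]
  λ = 6: one block (gm = 1), so the single block has size am = 1 → block sizes [1]

Assembling the blocks gives a Jordan form
J =
  [-1,  1, 0, 0]
  [ 0, -1, 0, 0]
  [ 0,  0, 3, 0]
  [ 0,  0, 0, 6]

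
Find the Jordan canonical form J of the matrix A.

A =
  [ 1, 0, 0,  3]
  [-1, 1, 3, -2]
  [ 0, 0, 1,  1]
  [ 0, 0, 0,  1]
J_2(1) ⊕ J_2(1)

The characteristic polynomial is
  det(x·I − A) = x^4 - 4*x^3 + 6*x^2 - 4*x + 1 = (x - 1)^4

Eigenvalues and multiplicities (the geometric multiplicity of λ is n − rank(A − λI), which equals the number of Jordan blocks for λ):
  λ = 1: algebraic multiplicity = 4, geometric multiplicity = 2

Determining the block sizes for each eigenvalue:
  λ = 1: with am = 4 and gm = 2, the partition is not yet determined (e.g. several partitions of 4 into 2 parts exist). Let N = A − (1)·I. Computing rank(N^1) = 2, rank(N^2) = 0; the number of blocks of size ≥ j is rank(N^{j−1}) − rank(N^j), giving [2, 2]. So we have 2 block(s) of size 2 → block sizes [2, 2]

Assembling the blocks gives a Jordan form
J =
  [1, 1, 0, 0]
  [0, 1, 0, 0]
  [0, 0, 1, 1]
  [0, 0, 0, 1]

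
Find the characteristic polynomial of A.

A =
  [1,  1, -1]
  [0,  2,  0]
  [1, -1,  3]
x^3 - 6*x^2 + 12*x - 8

Expanding det(x·I − A) (e.g. by cofactor expansion or by noting that A is similar to its Jordan form J, which has the same characteristic polynomial as A) gives
  χ_A(x) = x^3 - 6*x^2 + 12*x - 8
which factors as (x - 2)^3. The eigenvalues (with algebraic multiplicities) are λ = 2 with multiplicity 3.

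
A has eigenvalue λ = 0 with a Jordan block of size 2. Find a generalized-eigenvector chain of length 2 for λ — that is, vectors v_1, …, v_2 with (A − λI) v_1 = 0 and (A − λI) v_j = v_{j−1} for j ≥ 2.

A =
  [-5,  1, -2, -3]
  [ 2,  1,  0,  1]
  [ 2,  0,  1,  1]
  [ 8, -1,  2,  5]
A Jordan chain for λ = 0 of length 2:
v_1 = (-6, 3, 3, 9)ᵀ
v_2 = (1, 1, 1, 0)ᵀ

Let N = A − (0)·I. We want v_2 with N^2 v_2 = 0 but N^1 v_2 ≠ 0; then v_{j-1} := N · v_j for j = 2, …, 2.

Pick v_2 = (1, 1, 1, 0)ᵀ.
Then v_1 = N · v_2 = (-6, 3, 3, 9)ᵀ.

Sanity check: (A − (0)·I) v_1 = (0, 0, 0, 0)ᵀ = 0. ✓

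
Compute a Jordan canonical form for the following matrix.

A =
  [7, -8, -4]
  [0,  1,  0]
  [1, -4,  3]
J_1(1) ⊕ J_2(5)

The characteristic polynomial is
  det(x·I − A) = x^3 - 11*x^2 + 35*x - 25 = (x - 5)^2*(x - 1)

Eigenvalues and multiplicities (the geometric multiplicity of λ is n − rank(A − λI), which equals the number of Jordan blocks for λ):
  λ = 1: algebraic multiplicity = 1, geometric multiplicity = 1
  λ = 5: algebraic multiplicity = 2, geometric multiplicity = 1

Determining the block sizes for each eigenvalue:
  λ = 1: one block (gm = 1), so the single block has size am = 1 → block sizes [1]
  λ = 5: one block (gm = 1), so the single block has size am = 2 → block sizes [2]

Assembling the blocks gives a Jordan form
J =
  [1, 0, 0]
  [0, 5, 1]
  [0, 0, 5]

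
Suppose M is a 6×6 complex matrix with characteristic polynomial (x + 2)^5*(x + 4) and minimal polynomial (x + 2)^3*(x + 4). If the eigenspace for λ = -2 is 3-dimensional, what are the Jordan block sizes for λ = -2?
Block sizes for λ = -2: [3, 1, 1]

Step 1 — from the characteristic polynomial, algebraic multiplicity of λ = -2 is 5. From dim ker(M − (-2)·I) = 3, there are exactly 3 Jordan blocks for λ = -2.
Step 2 — from the minimal polynomial, the factor (x + 2)^3 tells us the largest block for λ = -2 has size 3.
Step 3 — with total size 5, 3 blocks, and largest block 3, the block sizes (in nonincreasing order) are [3, 1, 1].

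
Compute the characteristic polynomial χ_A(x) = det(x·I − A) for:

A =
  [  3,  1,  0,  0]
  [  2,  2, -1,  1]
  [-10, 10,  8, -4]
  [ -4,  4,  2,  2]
x^4 - 15*x^3 + 84*x^2 - 208*x + 192

Expanding det(x·I − A) (e.g. by cofactor expansion or by noting that A is similar to its Jordan form J, which has the same characteristic polynomial as A) gives
  χ_A(x) = x^4 - 15*x^3 + 84*x^2 - 208*x + 192
which factors as (x - 4)^3*(x - 3). The eigenvalues (with algebraic multiplicities) are λ = 3 with multiplicity 1, λ = 4 with multiplicity 3.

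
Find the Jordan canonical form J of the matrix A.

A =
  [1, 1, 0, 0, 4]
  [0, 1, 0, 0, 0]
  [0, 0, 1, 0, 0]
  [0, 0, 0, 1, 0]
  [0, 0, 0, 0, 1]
J_2(1) ⊕ J_1(1) ⊕ J_1(1) ⊕ J_1(1)

The characteristic polynomial is
  det(x·I − A) = x^5 - 5*x^4 + 10*x^3 - 10*x^2 + 5*x - 1 = (x - 1)^5

Eigenvalues and multiplicities (the geometric multiplicity of λ is n − rank(A − λI), which equals the number of Jordan blocks for λ):
  λ = 1: algebraic multiplicity = 5, geometric multiplicity = 4

Determining the block sizes for each eigenvalue:
  λ = 1: 4 blocks summing to 5 forces exactly one block of size 2 and the rest size 1 → block sizes [2, 1, 1, 1]

Assembling the blocks gives a Jordan form
J =
  [1, 1, 0, 0, 0]
  [0, 1, 0, 0, 0]
  [0, 0, 1, 0, 0]
  [0, 0, 0, 1, 0]
  [0, 0, 0, 0, 1]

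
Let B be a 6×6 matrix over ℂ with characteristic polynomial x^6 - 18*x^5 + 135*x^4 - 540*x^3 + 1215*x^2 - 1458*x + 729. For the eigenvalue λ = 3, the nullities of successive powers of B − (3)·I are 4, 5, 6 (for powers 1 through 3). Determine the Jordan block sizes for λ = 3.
Block sizes for λ = 3: [3, 1, 1, 1]

From the dimensions of kernels of powers, the number of Jordan blocks of size at least j is d_j − d_{j−1} where d_j = dim ker(N^j) (with d_0 = 0). Computing the differences gives [4, 1, 1].
The number of blocks of size exactly k is (#blocks of size ≥ k) − (#blocks of size ≥ k + 1), so the partition is: 3 block(s) of size 1, 1 block(s) of size 3.
In nonincreasing order the block sizes are [3, 1, 1, 1].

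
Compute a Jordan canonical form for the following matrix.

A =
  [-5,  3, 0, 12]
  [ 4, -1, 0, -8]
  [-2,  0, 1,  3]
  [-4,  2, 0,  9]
J_2(1) ⊕ J_2(1)

The characteristic polynomial is
  det(x·I − A) = x^4 - 4*x^3 + 6*x^2 - 4*x + 1 = (x - 1)^4

Eigenvalues and multiplicities (the geometric multiplicity of λ is n − rank(A − λI), which equals the number of Jordan blocks for λ):
  λ = 1: algebraic multiplicity = 4, geometric multiplicity = 2

Determining the block sizes for each eigenvalue:
  λ = 1: with am = 4 and gm = 2, the partition is not yet determined (e.g. several partitions of 4 into 2 parts exist). Let N = A − (1)·I. Computing rank(N^1) = 2, rank(N^2) = 0; the number of blocks of size ≥ j is rank(N^{j−1}) − rank(N^j), giving [2, 2]. So we have 2 block(s) of size 2 → block sizes [2, 2]

Assembling the blocks gives a Jordan form
J =
  [1, 1, 0, 0]
  [0, 1, 0, 0]
  [0, 0, 1, 1]
  [0, 0, 0, 1]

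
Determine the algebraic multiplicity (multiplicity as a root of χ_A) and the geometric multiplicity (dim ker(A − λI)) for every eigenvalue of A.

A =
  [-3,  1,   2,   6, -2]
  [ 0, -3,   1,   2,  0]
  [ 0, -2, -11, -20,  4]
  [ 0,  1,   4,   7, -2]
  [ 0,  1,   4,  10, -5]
λ = -3: alg = 5, geom = 3

Step 1 — factor the characteristic polynomial to read off the algebraic multiplicities:
  χ_A(x) = (x + 3)^5

Step 2 — compute geometric multiplicities via the rank-nullity identity g(λ) = n − rank(A − λI):
  rank(A − (-3)·I) = 2, so dim ker(A − (-3)·I) = n − 2 = 3

Summary:
  λ = -3: algebraic multiplicity = 5, geometric multiplicity = 3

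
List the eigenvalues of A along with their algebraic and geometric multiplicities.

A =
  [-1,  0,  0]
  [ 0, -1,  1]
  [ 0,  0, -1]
λ = -1: alg = 3, geom = 2

Step 1 — factor the characteristic polynomial to read off the algebraic multiplicities:
  χ_A(x) = (x + 1)^3

Step 2 — compute geometric multiplicities via the rank-nullity identity g(λ) = n − rank(A − λI):
  rank(A − (-1)·I) = 1, so dim ker(A − (-1)·I) = n − 1 = 2

Summary:
  λ = -1: algebraic multiplicity = 3, geometric multiplicity = 2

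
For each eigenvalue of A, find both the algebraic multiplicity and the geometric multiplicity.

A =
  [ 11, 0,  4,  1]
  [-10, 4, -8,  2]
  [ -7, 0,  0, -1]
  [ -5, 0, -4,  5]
λ = 4: alg = 2, geom = 2; λ = 6: alg = 2, geom = 1

Step 1 — factor the characteristic polynomial to read off the algebraic multiplicities:
  χ_A(x) = (x - 6)^2*(x - 4)^2

Step 2 — compute geometric multiplicities via the rank-nullity identity g(λ) = n − rank(A − λI):
  rank(A − (4)·I) = 2, so dim ker(A − (4)·I) = n − 2 = 2
  rank(A − (6)·I) = 3, so dim ker(A − (6)·I) = n − 3 = 1

Summary:
  λ = 4: algebraic multiplicity = 2, geometric multiplicity = 2
  λ = 6: algebraic multiplicity = 2, geometric multiplicity = 1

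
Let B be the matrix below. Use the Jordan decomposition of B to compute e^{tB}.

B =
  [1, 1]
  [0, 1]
e^{tB} =
  [exp(t), t*exp(t)]
  [0, exp(t)]

Strategy: write B = P · J · P⁻¹ where J is a Jordan canonical form, so e^{tB} = P · e^{tJ} · P⁻¹, and e^{tJ} can be computed block-by-block.

B has Jordan form
J =
  [1, 1]
  [0, 1]
(up to reordering of blocks).

Per-block formulas:
  For a 2×2 Jordan block J_2(1): exp(t · J_2(1)) = e^(1t)·(I + t·N), where N is the 2×2 nilpotent shift.

After assembling e^{tJ} and conjugating by P, we get:

e^{tB} =
  [exp(t), t*exp(t)]
  [0, exp(t)]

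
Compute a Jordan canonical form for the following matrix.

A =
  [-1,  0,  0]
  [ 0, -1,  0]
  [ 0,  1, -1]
J_2(-1) ⊕ J_1(-1)

The characteristic polynomial is
  det(x·I − A) = x^3 + 3*x^2 + 3*x + 1 = (x + 1)^3

Eigenvalues and multiplicities (the geometric multiplicity of λ is n − rank(A − λI), which equals the number of Jordan blocks for λ):
  λ = -1: algebraic multiplicity = 3, geometric multiplicity = 2

Determining the block sizes for each eigenvalue:
  λ = -1: 2 blocks summing to 3 forces exactly one block of size 2 and the rest size 1 → block sizes [2, 1]

Assembling the blocks gives a Jordan form
J =
  [-1,  1,  0]
  [ 0, -1,  0]
  [ 0,  0, -1]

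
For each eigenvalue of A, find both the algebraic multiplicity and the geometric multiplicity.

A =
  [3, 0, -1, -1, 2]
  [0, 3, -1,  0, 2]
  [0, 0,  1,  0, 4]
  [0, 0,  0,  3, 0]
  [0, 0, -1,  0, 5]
λ = 3: alg = 5, geom = 3

Step 1 — factor the characteristic polynomial to read off the algebraic multiplicities:
  χ_A(x) = (x - 3)^5

Step 2 — compute geometric multiplicities via the rank-nullity identity g(λ) = n − rank(A − λI):
  rank(A − (3)·I) = 2, so dim ker(A − (3)·I) = n − 2 = 3

Summary:
  λ = 3: algebraic multiplicity = 5, geometric multiplicity = 3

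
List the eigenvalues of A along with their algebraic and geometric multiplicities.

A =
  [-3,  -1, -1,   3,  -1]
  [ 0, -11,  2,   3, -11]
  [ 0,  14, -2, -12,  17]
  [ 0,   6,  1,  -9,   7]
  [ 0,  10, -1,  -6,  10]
λ = -3: alg = 5, geom = 2

Step 1 — factor the characteristic polynomial to read off the algebraic multiplicities:
  χ_A(x) = (x + 3)^5

Step 2 — compute geometric multiplicities via the rank-nullity identity g(λ) = n − rank(A − λI):
  rank(A − (-3)·I) = 3, so dim ker(A − (-3)·I) = n − 3 = 2

Summary:
  λ = -3: algebraic multiplicity = 5, geometric multiplicity = 2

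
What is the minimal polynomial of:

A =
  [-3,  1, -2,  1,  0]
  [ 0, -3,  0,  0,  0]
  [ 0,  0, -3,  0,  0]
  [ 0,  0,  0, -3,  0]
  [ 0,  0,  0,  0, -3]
x^2 + 6*x + 9

The characteristic polynomial is χ_A(x) = (x + 3)^5, so the eigenvalues are known. The minimal polynomial is
  m_A(x) = Π_λ (x − λ)^{k_λ}
where k_λ is the size of the *largest* Jordan block for λ (equivalently, the smallest k with (A − λI)^k v = 0 for every generalised eigenvector v of λ).

  λ = -3: largest Jordan block has size 2, contributing (x + 3)^2

So m_A(x) = (x + 3)^2 = x^2 + 6*x + 9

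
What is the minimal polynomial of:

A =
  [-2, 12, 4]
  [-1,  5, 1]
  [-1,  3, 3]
x^2 - 4*x + 4

The characteristic polynomial is χ_A(x) = (x - 2)^3, so the eigenvalues are known. The minimal polynomial is
  m_A(x) = Π_λ (x − λ)^{k_λ}
where k_λ is the size of the *largest* Jordan block for λ (equivalently, the smallest k with (A − λI)^k v = 0 for every generalised eigenvector v of λ).

  λ = 2: largest Jordan block has size 2, contributing (x − 2)^2

So m_A(x) = (x - 2)^2 = x^2 - 4*x + 4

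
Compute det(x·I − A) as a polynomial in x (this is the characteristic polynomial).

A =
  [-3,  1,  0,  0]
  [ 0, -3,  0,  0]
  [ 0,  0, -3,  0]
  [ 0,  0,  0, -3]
x^4 + 12*x^3 + 54*x^2 + 108*x + 81

Expanding det(x·I − A) (e.g. by cofactor expansion or by noting that A is similar to its Jordan form J, which has the same characteristic polynomial as A) gives
  χ_A(x) = x^4 + 12*x^3 + 54*x^2 + 108*x + 81
which factors as (x + 3)^4. The eigenvalues (with algebraic multiplicities) are λ = -3 with multiplicity 4.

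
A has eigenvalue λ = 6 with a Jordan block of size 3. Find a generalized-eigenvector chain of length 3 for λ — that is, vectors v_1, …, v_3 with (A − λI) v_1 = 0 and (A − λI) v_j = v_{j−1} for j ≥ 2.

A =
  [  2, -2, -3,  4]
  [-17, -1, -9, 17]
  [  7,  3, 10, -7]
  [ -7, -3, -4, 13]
A Jordan chain for λ = 6 of length 3:
v_1 = (1, 5, -2, 2)ᵀ
v_2 = (-4, -17, 7, -7)ᵀ
v_3 = (1, 0, 0, 0)ᵀ

Let N = A − (6)·I. We want v_3 with N^3 v_3 = 0 but N^2 v_3 ≠ 0; then v_{j-1} := N · v_j for j = 3, …, 2.

Pick v_3 = (1, 0, 0, 0)ᵀ.
Then v_2 = N · v_3 = (-4, -17, 7, -7)ᵀ.
Then v_1 = N · v_2 = (1, 5, -2, 2)ᵀ.

Sanity check: (A − (6)·I) v_1 = (0, 0, 0, 0)ᵀ = 0. ✓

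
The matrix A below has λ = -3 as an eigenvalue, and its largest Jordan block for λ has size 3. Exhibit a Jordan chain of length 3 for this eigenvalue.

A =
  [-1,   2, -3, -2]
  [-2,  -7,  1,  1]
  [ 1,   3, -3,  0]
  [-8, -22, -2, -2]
A Jordan chain for λ = -3 of length 3:
v_1 = (3, -1, 0, 2)ᵀ
v_2 = (6, -2, -1, 4)ᵀ
v_3 = (5, -2, 0, 0)ᵀ

Let N = A − (-3)·I. We want v_3 with N^3 v_3 = 0 but N^2 v_3 ≠ 0; then v_{j-1} := N · v_j for j = 3, …, 2.

Pick v_3 = (5, -2, 0, 0)ᵀ.
Then v_2 = N · v_3 = (6, -2, -1, 4)ᵀ.
Then v_1 = N · v_2 = (3, -1, 0, 2)ᵀ.

Sanity check: (A − (-3)·I) v_1 = (0, 0, 0, 0)ᵀ = 0. ✓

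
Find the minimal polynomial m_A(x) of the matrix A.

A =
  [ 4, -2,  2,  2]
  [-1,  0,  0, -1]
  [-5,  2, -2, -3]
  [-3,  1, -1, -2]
x^3

The characteristic polynomial is χ_A(x) = x^4, so the eigenvalues are known. The minimal polynomial is
  m_A(x) = Π_λ (x − λ)^{k_λ}
where k_λ is the size of the *largest* Jordan block for λ (equivalently, the smallest k with (A − λI)^k v = 0 for every generalised eigenvector v of λ).

  λ = 0: largest Jordan block has size 3, contributing (x − 0)^3

So m_A(x) = x^3 = x^3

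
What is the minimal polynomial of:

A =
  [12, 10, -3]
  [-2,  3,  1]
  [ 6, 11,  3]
x^3 - 18*x^2 + 108*x - 216

The characteristic polynomial is χ_A(x) = (x - 6)^3, so the eigenvalues are known. The minimal polynomial is
  m_A(x) = Π_λ (x − λ)^{k_λ}
where k_λ is the size of the *largest* Jordan block for λ (equivalently, the smallest k with (A − λI)^k v = 0 for every generalised eigenvector v of λ).

  λ = 6: largest Jordan block has size 3, contributing (x − 6)^3

So m_A(x) = (x - 6)^3 = x^3 - 18*x^2 + 108*x - 216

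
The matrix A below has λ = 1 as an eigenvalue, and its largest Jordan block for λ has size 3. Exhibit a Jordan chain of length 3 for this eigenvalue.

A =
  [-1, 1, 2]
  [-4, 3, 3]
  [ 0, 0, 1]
A Jordan chain for λ = 1 of length 3:
v_1 = (-1, -2, 0)ᵀ
v_2 = (2, 3, 0)ᵀ
v_3 = (0, 0, 1)ᵀ

Let N = A − (1)·I. We want v_3 with N^3 v_3 = 0 but N^2 v_3 ≠ 0; then v_{j-1} := N · v_j for j = 3, …, 2.

Pick v_3 = (0, 0, 1)ᵀ.
Then v_2 = N · v_3 = (2, 3, 0)ᵀ.
Then v_1 = N · v_2 = (-1, -2, 0)ᵀ.

Sanity check: (A − (1)·I) v_1 = (0, 0, 0)ᵀ = 0. ✓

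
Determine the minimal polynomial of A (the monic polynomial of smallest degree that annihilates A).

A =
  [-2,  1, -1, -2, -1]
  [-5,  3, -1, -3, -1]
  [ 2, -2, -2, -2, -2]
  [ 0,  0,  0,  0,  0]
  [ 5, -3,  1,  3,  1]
x^3

The characteristic polynomial is χ_A(x) = x^5, so the eigenvalues are known. The minimal polynomial is
  m_A(x) = Π_λ (x − λ)^{k_λ}
where k_λ is the size of the *largest* Jordan block for λ (equivalently, the smallest k with (A − λI)^k v = 0 for every generalised eigenvector v of λ).

  λ = 0: largest Jordan block has size 3, contributing (x − 0)^3

So m_A(x) = x^3 = x^3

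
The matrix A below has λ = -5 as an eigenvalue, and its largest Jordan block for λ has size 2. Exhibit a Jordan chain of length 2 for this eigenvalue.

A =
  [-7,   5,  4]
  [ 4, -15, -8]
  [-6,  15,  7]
A Jordan chain for λ = -5 of length 2:
v_1 = (-2, 4, -6)ᵀ
v_2 = (1, 0, 0)ᵀ

Let N = A − (-5)·I. We want v_2 with N^2 v_2 = 0 but N^1 v_2 ≠ 0; then v_{j-1} := N · v_j for j = 2, …, 2.

Pick v_2 = (1, 0, 0)ᵀ.
Then v_1 = N · v_2 = (-2, 4, -6)ᵀ.

Sanity check: (A − (-5)·I) v_1 = (0, 0, 0)ᵀ = 0. ✓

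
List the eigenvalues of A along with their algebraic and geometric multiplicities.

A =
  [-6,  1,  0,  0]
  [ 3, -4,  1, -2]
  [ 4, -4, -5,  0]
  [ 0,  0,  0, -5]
λ = -5: alg = 4, geom = 2

Step 1 — factor the characteristic polynomial to read off the algebraic multiplicities:
  χ_A(x) = (x + 5)^4

Step 2 — compute geometric multiplicities via the rank-nullity identity g(λ) = n − rank(A − λI):
  rank(A − (-5)·I) = 2, so dim ker(A − (-5)·I) = n − 2 = 2

Summary:
  λ = -5: algebraic multiplicity = 4, geometric multiplicity = 2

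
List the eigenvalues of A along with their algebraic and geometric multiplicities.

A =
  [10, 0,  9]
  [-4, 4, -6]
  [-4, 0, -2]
λ = 4: alg = 3, geom = 2

Step 1 — factor the characteristic polynomial to read off the algebraic multiplicities:
  χ_A(x) = (x - 4)^3

Step 2 — compute geometric multiplicities via the rank-nullity identity g(λ) = n − rank(A − λI):
  rank(A − (4)·I) = 1, so dim ker(A − (4)·I) = n − 1 = 2

Summary:
  λ = 4: algebraic multiplicity = 3, geometric multiplicity = 2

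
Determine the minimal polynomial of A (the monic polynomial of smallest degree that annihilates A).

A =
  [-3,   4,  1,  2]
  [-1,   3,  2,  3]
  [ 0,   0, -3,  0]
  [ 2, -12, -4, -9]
x^3 + 9*x^2 + 27*x + 27

The characteristic polynomial is χ_A(x) = (x + 3)^4, so the eigenvalues are known. The minimal polynomial is
  m_A(x) = Π_λ (x − λ)^{k_λ}
where k_λ is the size of the *largest* Jordan block for λ (equivalently, the smallest k with (A − λI)^k v = 0 for every generalised eigenvector v of λ).

  λ = -3: largest Jordan block has size 3, contributing (x + 3)^3

So m_A(x) = (x + 3)^3 = x^3 + 9*x^2 + 27*x + 27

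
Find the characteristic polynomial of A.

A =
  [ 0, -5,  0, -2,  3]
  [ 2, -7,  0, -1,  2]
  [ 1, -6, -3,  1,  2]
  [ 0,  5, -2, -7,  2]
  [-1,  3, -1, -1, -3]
x^5 + 20*x^4 + 160*x^3 + 640*x^2 + 1280*x + 1024

Expanding det(x·I − A) (e.g. by cofactor expansion or by noting that A is similar to its Jordan form J, which has the same characteristic polynomial as A) gives
  χ_A(x) = x^5 + 20*x^4 + 160*x^3 + 640*x^2 + 1280*x + 1024
which factors as (x + 4)^5. The eigenvalues (with algebraic multiplicities) are λ = -4 with multiplicity 5.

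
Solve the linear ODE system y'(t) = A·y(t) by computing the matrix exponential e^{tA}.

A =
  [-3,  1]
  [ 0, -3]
e^{tA} =
  [exp(-3*t), t*exp(-3*t)]
  [0, exp(-3*t)]

Strategy: write A = P · J · P⁻¹ where J is a Jordan canonical form, so e^{tA} = P · e^{tJ} · P⁻¹, and e^{tJ} can be computed block-by-block.

A has Jordan form
J =
  [-3,  1]
  [ 0, -3]
(up to reordering of blocks).

Per-block formulas:
  For a 2×2 Jordan block J_2(-3): exp(t · J_2(-3)) = e^(-3t)·(I + t·N), where N is the 2×2 nilpotent shift.

After assembling e^{tJ} and conjugating by P, we get:

e^{tA} =
  [exp(-3*t), t*exp(-3*t)]
  [0, exp(-3*t)]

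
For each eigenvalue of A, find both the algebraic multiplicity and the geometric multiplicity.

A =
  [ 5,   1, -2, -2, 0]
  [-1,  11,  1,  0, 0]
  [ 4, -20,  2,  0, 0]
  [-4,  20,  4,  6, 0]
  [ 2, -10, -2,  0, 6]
λ = 6: alg = 5, geom = 3

Step 1 — factor the characteristic polynomial to read off the algebraic multiplicities:
  χ_A(x) = (x - 6)^5

Step 2 — compute geometric multiplicities via the rank-nullity identity g(λ) = n − rank(A − λI):
  rank(A − (6)·I) = 2, so dim ker(A − (6)·I) = n − 2 = 3

Summary:
  λ = 6: algebraic multiplicity = 5, geometric multiplicity = 3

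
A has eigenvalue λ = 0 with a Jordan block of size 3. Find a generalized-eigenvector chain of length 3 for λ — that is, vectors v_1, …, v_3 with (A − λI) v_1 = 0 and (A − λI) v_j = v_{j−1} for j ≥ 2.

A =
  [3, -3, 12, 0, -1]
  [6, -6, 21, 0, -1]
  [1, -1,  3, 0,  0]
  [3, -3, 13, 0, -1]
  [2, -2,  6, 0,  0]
A Jordan chain for λ = 0 of length 3:
v_1 = (1, 1, 0, 2, 0)ᵀ
v_2 = (3, 6, 1, 3, 2)ᵀ
v_3 = (1, 0, 0, 0, 0)ᵀ

Let N = A − (0)·I. We want v_3 with N^3 v_3 = 0 but N^2 v_3 ≠ 0; then v_{j-1} := N · v_j for j = 3, …, 2.

Pick v_3 = (1, 0, 0, 0, 0)ᵀ.
Then v_2 = N · v_3 = (3, 6, 1, 3, 2)ᵀ.
Then v_1 = N · v_2 = (1, 1, 0, 2, 0)ᵀ.

Sanity check: (A − (0)·I) v_1 = (0, 0, 0, 0, 0)ᵀ = 0. ✓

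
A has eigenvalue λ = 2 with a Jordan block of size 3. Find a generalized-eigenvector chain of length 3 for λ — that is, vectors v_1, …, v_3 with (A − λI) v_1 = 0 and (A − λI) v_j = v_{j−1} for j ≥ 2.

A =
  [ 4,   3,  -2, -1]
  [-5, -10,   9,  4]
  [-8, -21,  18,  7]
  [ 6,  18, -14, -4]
A Jordan chain for λ = 2 of length 3:
v_1 = (-1, 2, 3, -2)ᵀ
v_2 = (2, -5, -8, 6)ᵀ
v_3 = (1, 0, 0, 0)ᵀ

Let N = A − (2)·I. We want v_3 with N^3 v_3 = 0 but N^2 v_3 ≠ 0; then v_{j-1} := N · v_j for j = 3, …, 2.

Pick v_3 = (1, 0, 0, 0)ᵀ.
Then v_2 = N · v_3 = (2, -5, -8, 6)ᵀ.
Then v_1 = N · v_2 = (-1, 2, 3, -2)ᵀ.

Sanity check: (A − (2)·I) v_1 = (0, 0, 0, 0)ᵀ = 0. ✓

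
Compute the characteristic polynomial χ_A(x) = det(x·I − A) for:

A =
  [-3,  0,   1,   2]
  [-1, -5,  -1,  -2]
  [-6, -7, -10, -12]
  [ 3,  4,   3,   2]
x^4 + 16*x^3 + 96*x^2 + 256*x + 256

Expanding det(x·I − A) (e.g. by cofactor expansion or by noting that A is similar to its Jordan form J, which has the same characteristic polynomial as A) gives
  χ_A(x) = x^4 + 16*x^3 + 96*x^2 + 256*x + 256
which factors as (x + 4)^4. The eigenvalues (with algebraic multiplicities) are λ = -4 with multiplicity 4.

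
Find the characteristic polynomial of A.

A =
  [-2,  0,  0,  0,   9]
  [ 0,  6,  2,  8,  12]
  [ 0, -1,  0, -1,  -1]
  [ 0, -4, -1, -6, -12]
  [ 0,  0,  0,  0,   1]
x^5 + x^4 - 5*x^3 - x^2 + 8*x - 4

Expanding det(x·I − A) (e.g. by cofactor expansion or by noting that A is similar to its Jordan form J, which has the same characteristic polynomial as A) gives
  χ_A(x) = x^5 + x^4 - 5*x^3 - x^2 + 8*x - 4
which factors as (x - 1)^3*(x + 2)^2. The eigenvalues (with algebraic multiplicities) are λ = -2 with multiplicity 2, λ = 1 with multiplicity 3.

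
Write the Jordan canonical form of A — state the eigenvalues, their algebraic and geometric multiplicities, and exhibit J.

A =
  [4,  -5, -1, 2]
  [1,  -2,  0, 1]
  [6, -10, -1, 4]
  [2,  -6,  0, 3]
J_3(1) ⊕ J_1(1)

The characteristic polynomial is
  det(x·I − A) = x^4 - 4*x^3 + 6*x^2 - 4*x + 1 = (x - 1)^4

Eigenvalues and multiplicities (the geometric multiplicity of λ is n − rank(A − λI), which equals the number of Jordan blocks for λ):
  λ = 1: algebraic multiplicity = 4, geometric multiplicity = 2

Determining the block sizes for each eigenvalue:
  λ = 1: with am = 4 and gm = 2, the partition is not yet determined (e.g. several partitions of 4 into 2 parts exist). Let N = A − (1)·I. Computing rank(N^1) = 2, rank(N^2) = 1, rank(N^3) = 0; the number of blocks of size ≥ j is rank(N^{j−1}) − rank(N^j), giving [2, 1, 1]. So we have 1 block(s) of size 3, 1 block(s) of size 1 → block sizes [3, 1]

Assembling the blocks gives a Jordan form
J =
  [1, 1, 0, 0]
  [0, 1, 1, 0]
  [0, 0, 1, 0]
  [0, 0, 0, 1]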